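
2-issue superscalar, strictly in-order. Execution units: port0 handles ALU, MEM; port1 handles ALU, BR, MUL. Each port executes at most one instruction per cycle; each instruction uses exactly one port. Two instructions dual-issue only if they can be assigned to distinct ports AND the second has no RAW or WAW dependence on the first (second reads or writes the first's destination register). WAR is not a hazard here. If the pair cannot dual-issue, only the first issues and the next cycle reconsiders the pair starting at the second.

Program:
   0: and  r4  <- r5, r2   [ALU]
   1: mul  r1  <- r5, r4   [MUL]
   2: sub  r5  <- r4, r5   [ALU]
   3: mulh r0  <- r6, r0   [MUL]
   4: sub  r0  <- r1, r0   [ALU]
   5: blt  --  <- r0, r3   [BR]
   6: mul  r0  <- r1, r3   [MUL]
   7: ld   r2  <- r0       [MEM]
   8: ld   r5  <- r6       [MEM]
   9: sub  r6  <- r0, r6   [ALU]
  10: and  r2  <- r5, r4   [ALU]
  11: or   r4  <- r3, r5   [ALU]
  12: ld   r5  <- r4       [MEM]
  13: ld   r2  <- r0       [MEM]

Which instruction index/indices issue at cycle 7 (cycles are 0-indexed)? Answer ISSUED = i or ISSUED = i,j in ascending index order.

ISSUED = 8,9

  cy0 -> i0 (and) RAW r4
  cy1 -> i1,i2 (mul+sub) 2-wide
  cy2 -> i3 (mulh) RAW+WAW r0
  cy3 -> i4 (sub) RAW r0
  cy4 -> i5 (blt) no-port BR/MUL
  cy5 -> i6 (mul) RAW r0
  cy6 -> i7 (ld) no-port MEM/MEM
  cy7 -> i8,i9 (ld+sub) 2-wide
  cy8 -> i10,i11 (and+or) 2-wide
  cy9 -> i12 (ld) no-port MEM/MEM
  cy10 -> i13 (ld) tail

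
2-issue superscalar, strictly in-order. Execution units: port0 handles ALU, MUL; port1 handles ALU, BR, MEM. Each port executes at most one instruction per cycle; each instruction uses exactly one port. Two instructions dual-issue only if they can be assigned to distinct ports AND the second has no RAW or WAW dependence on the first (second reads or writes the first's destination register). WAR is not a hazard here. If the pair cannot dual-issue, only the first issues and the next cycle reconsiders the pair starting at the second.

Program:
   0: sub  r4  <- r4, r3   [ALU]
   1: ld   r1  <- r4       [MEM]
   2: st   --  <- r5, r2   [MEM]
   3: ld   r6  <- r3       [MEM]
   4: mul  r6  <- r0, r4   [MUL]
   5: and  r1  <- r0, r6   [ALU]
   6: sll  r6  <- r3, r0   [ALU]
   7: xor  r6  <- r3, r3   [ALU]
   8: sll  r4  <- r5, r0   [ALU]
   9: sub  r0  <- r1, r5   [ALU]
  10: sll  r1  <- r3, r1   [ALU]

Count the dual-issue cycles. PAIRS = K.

c0: i0 sub  RAW r4
c1: i1 ld  no-port MEM/MEM
c2: i2 st  no-port MEM/MEM
c3: i3 ld  WAW r6
c4: i4 mul  RAW r6
c5: i5&i6 and sll  pair
c6: i7&i8 xor sll  pair
c7: i9&i10 sub sll  pair

PAIRS = 3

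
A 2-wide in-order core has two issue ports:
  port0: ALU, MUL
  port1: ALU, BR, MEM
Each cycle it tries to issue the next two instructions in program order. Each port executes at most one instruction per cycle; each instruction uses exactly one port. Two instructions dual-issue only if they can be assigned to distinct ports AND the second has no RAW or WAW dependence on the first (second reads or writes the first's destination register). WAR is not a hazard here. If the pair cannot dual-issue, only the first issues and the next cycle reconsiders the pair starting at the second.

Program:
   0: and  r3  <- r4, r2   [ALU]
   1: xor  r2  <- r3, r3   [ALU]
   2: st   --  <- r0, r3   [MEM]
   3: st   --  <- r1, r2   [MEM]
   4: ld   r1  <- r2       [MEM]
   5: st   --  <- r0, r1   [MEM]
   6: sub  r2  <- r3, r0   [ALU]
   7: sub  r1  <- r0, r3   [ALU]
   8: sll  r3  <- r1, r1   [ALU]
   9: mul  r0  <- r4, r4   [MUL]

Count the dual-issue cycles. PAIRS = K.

PAIRS = 3

[0] i0  and.ALU  -- RAW r3
[1] i1+i2  xor.ALU/st.MEM  -- 2-wide
[2] i3  st.MEM  -- no-port MEM/MEM
[3] i4  ld.MEM  -- no-port MEM/MEM
[4] i5+i6  st.MEM/sub.ALU  -- 2-wide
[5] i7  sub.ALU  -- RAW r1
[6] i8+i9  sll.ALU/mul.MUL  -- 2-wide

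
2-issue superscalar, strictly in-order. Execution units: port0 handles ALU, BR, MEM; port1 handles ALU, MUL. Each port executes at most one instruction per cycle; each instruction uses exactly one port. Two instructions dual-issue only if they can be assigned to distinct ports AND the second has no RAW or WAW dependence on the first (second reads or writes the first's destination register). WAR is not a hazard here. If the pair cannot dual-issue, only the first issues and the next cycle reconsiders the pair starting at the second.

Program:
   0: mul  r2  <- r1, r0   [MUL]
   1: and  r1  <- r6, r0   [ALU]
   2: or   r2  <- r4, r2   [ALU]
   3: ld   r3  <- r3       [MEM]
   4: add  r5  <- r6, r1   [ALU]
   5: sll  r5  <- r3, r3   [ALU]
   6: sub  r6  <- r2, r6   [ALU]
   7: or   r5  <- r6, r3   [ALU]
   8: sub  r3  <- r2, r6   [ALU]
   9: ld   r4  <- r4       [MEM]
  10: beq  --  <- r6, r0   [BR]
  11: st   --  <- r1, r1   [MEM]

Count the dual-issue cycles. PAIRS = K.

  cy0 -> i0&i1 (mul and) 2-wide
  cy1 -> i2&i3 (or ld) 2-wide
  cy2 -> i4 (add) WAW r5
  cy3 -> i5&i6 (sll sub) 2-wide
  cy4 -> i7&i8 (or sub) 2-wide
  cy5 -> i9 (ld) no-port MEM/BR
  cy6 -> i10 (beq) no-port BR/MEM
  cy7 -> i11 (st) tail

PAIRS = 4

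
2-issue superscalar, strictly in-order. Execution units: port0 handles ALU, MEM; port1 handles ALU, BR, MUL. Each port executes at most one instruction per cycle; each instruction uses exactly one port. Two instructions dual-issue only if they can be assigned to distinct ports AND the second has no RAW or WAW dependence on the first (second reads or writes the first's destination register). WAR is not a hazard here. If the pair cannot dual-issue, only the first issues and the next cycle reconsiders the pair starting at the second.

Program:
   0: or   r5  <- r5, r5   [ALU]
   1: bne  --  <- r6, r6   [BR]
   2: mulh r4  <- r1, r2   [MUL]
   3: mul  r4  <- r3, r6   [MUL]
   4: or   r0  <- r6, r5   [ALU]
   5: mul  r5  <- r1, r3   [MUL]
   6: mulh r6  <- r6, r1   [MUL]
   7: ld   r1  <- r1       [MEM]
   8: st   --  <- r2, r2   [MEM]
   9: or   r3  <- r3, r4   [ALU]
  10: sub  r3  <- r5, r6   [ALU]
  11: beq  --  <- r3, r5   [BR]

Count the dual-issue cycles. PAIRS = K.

c0: i0&i1 or.ALU/bne.BR  dual
c1: i2 mulh.MUL  no-port MUL/MUL
c2: i3&i4 mul.MUL/or.ALU  dual
c3: i5 mul.MUL  no-port MUL/MUL
c4: i6&i7 mulh.MUL/ld.MEM  dual
c5: i8&i9 st.MEM/or.ALU  dual
c6: i10 sub.ALU  RAW r3
c7: i11 beq.BR  tail

PAIRS = 4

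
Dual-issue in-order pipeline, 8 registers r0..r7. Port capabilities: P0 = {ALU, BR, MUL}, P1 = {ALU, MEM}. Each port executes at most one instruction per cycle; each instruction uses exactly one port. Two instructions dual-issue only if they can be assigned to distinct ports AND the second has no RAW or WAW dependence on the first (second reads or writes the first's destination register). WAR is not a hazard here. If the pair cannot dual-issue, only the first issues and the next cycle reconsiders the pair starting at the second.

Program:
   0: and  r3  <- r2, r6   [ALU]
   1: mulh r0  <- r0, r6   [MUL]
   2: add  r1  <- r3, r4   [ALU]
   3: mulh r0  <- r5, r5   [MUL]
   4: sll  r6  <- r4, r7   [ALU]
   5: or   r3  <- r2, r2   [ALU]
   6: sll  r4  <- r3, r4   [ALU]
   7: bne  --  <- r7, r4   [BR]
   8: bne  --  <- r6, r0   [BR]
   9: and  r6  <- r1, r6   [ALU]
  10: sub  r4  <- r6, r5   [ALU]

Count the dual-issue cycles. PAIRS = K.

PAIRS = 4

t=0 i0,i1:and/mulh ; pair
t=1 i2,i3:add/mulh ; pair
t=2 i4,i5:sll/or ; pair
t=3 i6:sll ; RAW r4
t=4 i7:bne ; no-port BR/BR
t=5 i8,i9:bne/and ; pair
t=6 i10:sub ; tail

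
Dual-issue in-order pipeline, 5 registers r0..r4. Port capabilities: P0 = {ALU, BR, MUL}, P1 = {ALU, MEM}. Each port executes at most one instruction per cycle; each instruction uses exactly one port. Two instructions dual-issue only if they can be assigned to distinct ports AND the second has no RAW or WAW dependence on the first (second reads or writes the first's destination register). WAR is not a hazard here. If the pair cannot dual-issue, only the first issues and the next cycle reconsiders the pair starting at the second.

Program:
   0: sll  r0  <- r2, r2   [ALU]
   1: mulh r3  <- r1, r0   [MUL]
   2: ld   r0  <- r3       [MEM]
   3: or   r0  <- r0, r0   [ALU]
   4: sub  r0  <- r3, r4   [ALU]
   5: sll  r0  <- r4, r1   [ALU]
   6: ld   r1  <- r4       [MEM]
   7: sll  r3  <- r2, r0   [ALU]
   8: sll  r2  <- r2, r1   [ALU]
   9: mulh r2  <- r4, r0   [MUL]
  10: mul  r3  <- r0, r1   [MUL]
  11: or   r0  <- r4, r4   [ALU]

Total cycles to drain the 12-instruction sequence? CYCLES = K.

CYCLES = 9

0. sll.ALU @i0  | RAW r0
1. mulh.MUL @i1  | RAW r3
2. ld.MEM @i2  | RAW+WAW r0
3. or.ALU @i3  | WAW r0
4. sub.ALU @i4  | WAW r0
5. sll.ALU;ld.MEM @i5,i6  | dual
6. sll.ALU;sll.ALU @i7,i8  | dual
7. mulh.MUL @i9  | no-port MUL/MUL
8. mul.MUL;or.ALU @i10,i11  | dual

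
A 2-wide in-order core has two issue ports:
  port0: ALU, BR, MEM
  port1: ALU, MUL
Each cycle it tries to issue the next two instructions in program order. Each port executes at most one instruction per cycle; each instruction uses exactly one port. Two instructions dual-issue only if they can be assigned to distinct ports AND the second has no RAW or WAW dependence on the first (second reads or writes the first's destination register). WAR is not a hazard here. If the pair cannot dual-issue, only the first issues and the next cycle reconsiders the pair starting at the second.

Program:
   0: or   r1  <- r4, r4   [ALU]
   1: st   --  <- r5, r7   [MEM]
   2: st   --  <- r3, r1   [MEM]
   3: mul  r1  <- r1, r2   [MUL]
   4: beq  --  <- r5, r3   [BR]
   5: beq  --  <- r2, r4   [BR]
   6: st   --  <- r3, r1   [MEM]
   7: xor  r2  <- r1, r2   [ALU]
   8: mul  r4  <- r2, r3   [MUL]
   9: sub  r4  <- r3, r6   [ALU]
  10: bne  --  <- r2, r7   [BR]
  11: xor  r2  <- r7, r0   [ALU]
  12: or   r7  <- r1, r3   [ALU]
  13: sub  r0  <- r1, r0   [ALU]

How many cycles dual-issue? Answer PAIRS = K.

PAIRS = 5

  cy0 -> i0/i1 (or.ALU/st.MEM) 2-wide
  cy1 -> i2/i3 (st.MEM/mul.MUL) 2-wide
  cy2 -> i4 (beq.BR) no-port BR/BR
  cy3 -> i5 (beq.BR) no-port BR/MEM
  cy4 -> i6/i7 (st.MEM/xor.ALU) 2-wide
  cy5 -> i8 (mul.MUL) WAW r4
  cy6 -> i9/i10 (sub.ALU/bne.BR) 2-wide
  cy7 -> i11/i12 (xor.ALU/or.ALU) 2-wide
  cy8 -> i13 (sub.ALU) tail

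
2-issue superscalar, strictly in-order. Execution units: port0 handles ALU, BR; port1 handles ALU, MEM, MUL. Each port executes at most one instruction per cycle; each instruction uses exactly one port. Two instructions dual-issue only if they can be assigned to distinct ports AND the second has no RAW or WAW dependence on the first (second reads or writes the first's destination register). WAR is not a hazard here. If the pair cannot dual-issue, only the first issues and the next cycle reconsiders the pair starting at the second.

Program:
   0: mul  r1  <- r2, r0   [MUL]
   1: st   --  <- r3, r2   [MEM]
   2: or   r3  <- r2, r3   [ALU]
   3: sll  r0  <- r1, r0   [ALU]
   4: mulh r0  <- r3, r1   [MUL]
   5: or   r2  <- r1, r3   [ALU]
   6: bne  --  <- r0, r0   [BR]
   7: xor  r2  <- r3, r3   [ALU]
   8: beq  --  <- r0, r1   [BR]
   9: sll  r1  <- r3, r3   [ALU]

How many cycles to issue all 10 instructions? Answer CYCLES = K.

0. mul @i0  | no-port MUL/MEM
1. st/or @i1+i2  | 2-wide
2. sll @i3  | WAW r0
3. mulh/or @i4+i5  | 2-wide
4. bne/xor @i6+i7  | 2-wide
5. beq/sll @i8+i9  | 2-wide

CYCLES = 6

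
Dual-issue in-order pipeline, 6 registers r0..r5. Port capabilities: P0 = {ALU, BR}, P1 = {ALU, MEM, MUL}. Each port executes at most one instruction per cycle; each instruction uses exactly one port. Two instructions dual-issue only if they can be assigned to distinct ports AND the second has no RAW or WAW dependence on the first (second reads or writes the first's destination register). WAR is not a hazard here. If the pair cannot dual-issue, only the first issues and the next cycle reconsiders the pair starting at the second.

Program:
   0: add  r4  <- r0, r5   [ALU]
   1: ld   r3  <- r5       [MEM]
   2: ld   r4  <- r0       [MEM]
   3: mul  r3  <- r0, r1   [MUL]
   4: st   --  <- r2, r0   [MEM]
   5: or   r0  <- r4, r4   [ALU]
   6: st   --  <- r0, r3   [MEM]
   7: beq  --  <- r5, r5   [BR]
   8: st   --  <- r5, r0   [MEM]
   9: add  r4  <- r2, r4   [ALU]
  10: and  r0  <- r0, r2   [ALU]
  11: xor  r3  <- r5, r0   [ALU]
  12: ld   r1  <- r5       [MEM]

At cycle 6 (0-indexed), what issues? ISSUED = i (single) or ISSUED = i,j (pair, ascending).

ISSUED = 10

[0] i0,i1  add+ld  -- dual
[1] i2  ld  -- no-port MEM/MUL
[2] i3  mul  -- no-port MUL/MEM
[3] i4,i5  st+or  -- dual
[4] i6,i7  st+beq  -- dual
[5] i8,i9  st+add  -- dual
[6] i10  and  -- RAW r0
[7] i11,i12  xor+ld  -- dual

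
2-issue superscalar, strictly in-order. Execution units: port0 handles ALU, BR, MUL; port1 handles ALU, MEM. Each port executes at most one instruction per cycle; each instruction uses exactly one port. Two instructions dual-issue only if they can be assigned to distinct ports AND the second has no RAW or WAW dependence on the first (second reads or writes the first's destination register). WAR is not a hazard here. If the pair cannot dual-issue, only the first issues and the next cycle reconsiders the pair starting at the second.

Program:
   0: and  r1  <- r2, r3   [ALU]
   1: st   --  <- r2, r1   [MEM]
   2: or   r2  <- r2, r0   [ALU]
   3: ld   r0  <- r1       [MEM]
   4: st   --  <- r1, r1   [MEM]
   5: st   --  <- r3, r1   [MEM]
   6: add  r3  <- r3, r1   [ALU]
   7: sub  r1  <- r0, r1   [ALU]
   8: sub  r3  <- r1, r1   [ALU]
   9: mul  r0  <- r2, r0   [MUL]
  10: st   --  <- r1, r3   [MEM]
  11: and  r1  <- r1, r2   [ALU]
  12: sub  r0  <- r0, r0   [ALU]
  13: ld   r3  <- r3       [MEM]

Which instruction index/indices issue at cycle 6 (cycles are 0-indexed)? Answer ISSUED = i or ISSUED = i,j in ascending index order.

ISSUED = 8,9

[0] i0  and.ALU  -- RAW r1
[1] i1,i2  st.MEM/or.ALU  -- pair
[2] i3  ld.MEM  -- no-port MEM/MEM
[3] i4  st.MEM  -- no-port MEM/MEM
[4] i5,i6  st.MEM/add.ALU  -- pair
[5] i7  sub.ALU  -- RAW r1
[6] i8,i9  sub.ALU/mul.MUL  -- pair
[7] i10,i11  st.MEM/and.ALU  -- pair
[8] i12,i13  sub.ALU/ld.MEM  -- pair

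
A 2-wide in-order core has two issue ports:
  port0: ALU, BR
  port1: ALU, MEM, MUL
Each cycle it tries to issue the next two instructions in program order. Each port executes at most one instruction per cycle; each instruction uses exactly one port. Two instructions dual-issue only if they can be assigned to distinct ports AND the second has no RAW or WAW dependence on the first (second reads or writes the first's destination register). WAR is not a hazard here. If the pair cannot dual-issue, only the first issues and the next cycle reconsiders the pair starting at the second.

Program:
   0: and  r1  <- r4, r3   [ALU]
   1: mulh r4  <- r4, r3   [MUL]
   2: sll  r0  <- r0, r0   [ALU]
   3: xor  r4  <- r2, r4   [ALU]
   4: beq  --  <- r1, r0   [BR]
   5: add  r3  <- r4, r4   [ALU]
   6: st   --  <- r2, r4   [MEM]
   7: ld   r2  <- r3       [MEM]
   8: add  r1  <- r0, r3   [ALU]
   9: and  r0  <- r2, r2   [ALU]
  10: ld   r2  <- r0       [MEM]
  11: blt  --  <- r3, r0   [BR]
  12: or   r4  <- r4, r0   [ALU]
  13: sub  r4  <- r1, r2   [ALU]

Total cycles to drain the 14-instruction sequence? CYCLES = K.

CYCLES = 9

t=0 i0/i1:and.ALU+mulh.MUL ; 2-wide
t=1 i2/i3:sll.ALU+xor.ALU ; 2-wide
t=2 i4/i5:beq.BR+add.ALU ; 2-wide
t=3 i6:st.MEM ; no-port MEM/MEM
t=4 i7/i8:ld.MEM+add.ALU ; 2-wide
t=5 i9:and.ALU ; RAW r0
t=6 i10/i11:ld.MEM+blt.BR ; 2-wide
t=7 i12:or.ALU ; WAW r4
t=8 i13:sub.ALU ; tail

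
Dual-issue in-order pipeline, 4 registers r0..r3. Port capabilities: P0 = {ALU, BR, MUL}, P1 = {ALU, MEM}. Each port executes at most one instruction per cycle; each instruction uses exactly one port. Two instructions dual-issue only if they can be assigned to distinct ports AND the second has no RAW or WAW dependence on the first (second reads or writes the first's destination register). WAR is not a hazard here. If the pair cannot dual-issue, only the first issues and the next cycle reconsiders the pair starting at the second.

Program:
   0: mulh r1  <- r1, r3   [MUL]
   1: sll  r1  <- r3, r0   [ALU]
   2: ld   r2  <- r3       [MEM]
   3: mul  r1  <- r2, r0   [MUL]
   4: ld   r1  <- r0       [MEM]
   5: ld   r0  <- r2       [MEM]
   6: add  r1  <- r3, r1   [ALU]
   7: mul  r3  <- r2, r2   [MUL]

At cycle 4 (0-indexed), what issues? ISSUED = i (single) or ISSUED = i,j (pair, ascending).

t=0 i0:mulh ; WAW r1
t=1 i1/i2:sll;ld ; pair
t=2 i3:mul ; WAW r1
t=3 i4:ld ; no-port MEM/MEM
t=4 i5/i6:ld;add ; pair
t=5 i7:mul ; tail

ISSUED = 5,6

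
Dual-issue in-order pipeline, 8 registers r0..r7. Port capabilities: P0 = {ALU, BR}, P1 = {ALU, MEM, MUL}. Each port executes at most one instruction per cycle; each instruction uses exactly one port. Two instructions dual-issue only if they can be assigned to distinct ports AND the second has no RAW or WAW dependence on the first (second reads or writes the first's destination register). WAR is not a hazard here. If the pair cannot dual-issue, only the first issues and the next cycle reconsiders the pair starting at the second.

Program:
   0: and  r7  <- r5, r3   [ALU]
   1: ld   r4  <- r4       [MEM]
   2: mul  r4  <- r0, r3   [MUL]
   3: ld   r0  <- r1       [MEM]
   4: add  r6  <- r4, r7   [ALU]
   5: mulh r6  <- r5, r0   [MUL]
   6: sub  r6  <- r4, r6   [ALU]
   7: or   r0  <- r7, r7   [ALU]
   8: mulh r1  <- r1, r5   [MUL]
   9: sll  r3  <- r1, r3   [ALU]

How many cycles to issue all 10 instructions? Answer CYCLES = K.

CYCLES = 7

0. and.ALU;ld.MEM @i0/i1  | 2-wide
1. mul.MUL @i2  | no-port MUL/MEM
2. ld.MEM;add.ALU @i3/i4  | 2-wide
3. mulh.MUL @i5  | RAW+WAW r6
4. sub.ALU;or.ALU @i6/i7  | 2-wide
5. mulh.MUL @i8  | RAW r1
6. sll.ALU @i9  | tail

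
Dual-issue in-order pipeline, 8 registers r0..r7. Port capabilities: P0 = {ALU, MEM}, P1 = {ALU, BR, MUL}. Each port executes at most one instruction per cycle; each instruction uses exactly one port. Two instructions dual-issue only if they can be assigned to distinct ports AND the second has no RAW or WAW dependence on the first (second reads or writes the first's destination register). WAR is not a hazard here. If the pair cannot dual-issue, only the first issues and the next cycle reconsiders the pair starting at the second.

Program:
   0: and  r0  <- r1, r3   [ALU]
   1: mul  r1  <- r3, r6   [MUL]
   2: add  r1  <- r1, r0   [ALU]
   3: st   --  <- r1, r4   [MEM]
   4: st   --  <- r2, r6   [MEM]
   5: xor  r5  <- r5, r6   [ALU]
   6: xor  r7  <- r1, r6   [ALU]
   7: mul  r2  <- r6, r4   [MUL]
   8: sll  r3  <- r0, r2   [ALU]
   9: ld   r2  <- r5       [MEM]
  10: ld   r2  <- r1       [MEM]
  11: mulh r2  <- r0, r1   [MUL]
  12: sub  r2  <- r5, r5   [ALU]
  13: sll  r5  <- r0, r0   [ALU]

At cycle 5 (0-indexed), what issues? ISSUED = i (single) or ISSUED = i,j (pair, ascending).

c0: i0&i1 and mul  pair
c1: i2 add  RAW r1
c2: i3 st  no-port MEM/MEM
c3: i4&i5 st xor  pair
c4: i6&i7 xor mul  pair
c5: i8&i9 sll ld  pair
c6: i10 ld  WAW r2
c7: i11 mulh  WAW r2
c8: i12&i13 sub sll  pair

ISSUED = 8,9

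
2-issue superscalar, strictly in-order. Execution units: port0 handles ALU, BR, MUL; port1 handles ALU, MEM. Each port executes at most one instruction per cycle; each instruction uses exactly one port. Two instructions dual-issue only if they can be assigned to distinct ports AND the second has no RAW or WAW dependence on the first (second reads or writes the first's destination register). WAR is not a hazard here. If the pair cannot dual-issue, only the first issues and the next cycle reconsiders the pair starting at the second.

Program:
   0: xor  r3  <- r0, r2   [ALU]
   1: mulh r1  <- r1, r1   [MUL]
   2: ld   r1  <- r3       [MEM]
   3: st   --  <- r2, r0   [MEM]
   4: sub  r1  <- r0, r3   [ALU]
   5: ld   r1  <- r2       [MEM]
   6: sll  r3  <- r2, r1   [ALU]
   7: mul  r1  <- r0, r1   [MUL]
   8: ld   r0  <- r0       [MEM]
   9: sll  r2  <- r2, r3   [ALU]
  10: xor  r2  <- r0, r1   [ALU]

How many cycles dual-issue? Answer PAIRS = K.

PAIRS = 4

#0 head=0: xor.ALU mulh.MUL i0,i1 pair
#1 head=2: ld.MEM i2 no-port MEM/MEM
#2 head=3: st.MEM sub.ALU i3,i4 pair
#3 head=5: ld.MEM i5 RAW r1
#4 head=6: sll.ALU mul.MUL i6,i7 pair
#5 head=8: ld.MEM sll.ALU i8,i9 pair
#6 head=10: xor.ALU i10 tail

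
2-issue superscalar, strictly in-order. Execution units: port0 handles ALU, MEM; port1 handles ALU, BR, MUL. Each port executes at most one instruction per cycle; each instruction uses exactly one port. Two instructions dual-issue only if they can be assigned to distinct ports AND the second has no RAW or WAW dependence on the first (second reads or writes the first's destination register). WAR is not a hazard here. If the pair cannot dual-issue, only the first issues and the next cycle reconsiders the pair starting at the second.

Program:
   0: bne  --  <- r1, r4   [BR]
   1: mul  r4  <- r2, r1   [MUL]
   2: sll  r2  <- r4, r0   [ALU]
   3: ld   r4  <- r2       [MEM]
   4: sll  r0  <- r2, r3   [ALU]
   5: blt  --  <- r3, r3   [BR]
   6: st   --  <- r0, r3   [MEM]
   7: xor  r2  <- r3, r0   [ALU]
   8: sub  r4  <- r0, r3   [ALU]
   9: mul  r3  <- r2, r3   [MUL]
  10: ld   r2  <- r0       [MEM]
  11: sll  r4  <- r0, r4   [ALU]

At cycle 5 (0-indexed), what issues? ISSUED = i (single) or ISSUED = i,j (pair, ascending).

ISSUED = 7,8

t=0 i0:bne ; no-port BR/MUL
t=1 i1:mul ; RAW r4
t=2 i2:sll ; RAW r2
t=3 i3/i4:ld/sll ; pair
t=4 i5/i6:blt/st ; pair
t=5 i7/i8:xor/sub ; pair
t=6 i9/i10:mul/ld ; pair
t=7 i11:sll ; tail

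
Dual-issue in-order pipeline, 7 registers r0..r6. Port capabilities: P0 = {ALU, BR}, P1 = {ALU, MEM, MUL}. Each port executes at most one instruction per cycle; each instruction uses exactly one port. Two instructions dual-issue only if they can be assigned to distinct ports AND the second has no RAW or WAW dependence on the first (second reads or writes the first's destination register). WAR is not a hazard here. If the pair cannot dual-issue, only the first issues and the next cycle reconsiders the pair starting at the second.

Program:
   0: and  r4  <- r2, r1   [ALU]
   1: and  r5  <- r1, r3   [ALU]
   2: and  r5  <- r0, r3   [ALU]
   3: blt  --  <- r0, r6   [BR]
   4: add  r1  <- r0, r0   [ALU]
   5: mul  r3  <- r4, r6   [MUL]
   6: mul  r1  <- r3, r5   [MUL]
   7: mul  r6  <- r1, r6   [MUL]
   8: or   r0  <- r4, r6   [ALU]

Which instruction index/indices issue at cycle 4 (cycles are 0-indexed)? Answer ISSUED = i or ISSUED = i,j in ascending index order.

ISSUED = 7

  cy0 -> i0&i1 (and.ALU and.ALU) 2-wide
  cy1 -> i2&i3 (and.ALU blt.BR) 2-wide
  cy2 -> i4&i5 (add.ALU mul.MUL) 2-wide
  cy3 -> i6 (mul.MUL) no-port MUL/MUL
  cy4 -> i7 (mul.MUL) RAW r6
  cy5 -> i8 (or.ALU) tail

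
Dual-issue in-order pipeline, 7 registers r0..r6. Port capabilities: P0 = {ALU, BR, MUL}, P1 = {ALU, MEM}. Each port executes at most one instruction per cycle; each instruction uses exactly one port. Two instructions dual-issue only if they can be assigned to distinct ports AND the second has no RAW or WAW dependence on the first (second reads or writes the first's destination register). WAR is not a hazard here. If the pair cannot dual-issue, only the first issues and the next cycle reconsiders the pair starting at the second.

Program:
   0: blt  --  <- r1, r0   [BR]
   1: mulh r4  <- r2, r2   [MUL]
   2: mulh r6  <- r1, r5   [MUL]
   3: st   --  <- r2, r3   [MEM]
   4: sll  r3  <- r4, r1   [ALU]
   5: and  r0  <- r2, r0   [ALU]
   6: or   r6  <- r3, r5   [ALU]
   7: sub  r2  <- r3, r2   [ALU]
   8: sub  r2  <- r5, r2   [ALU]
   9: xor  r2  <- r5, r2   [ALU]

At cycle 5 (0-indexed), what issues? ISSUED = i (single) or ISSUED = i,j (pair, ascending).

[0] i0  blt.BR  -- no-port BR/MUL
[1] i1  mulh.MUL  -- no-port MUL/MUL
[2] i2,i3  mulh.MUL+st.MEM  -- pair
[3] i4,i5  sll.ALU+and.ALU  -- pair
[4] i6,i7  or.ALU+sub.ALU  -- pair
[5] i8  sub.ALU  -- RAW+WAW r2
[6] i9  xor.ALU  -- tail

ISSUED = 8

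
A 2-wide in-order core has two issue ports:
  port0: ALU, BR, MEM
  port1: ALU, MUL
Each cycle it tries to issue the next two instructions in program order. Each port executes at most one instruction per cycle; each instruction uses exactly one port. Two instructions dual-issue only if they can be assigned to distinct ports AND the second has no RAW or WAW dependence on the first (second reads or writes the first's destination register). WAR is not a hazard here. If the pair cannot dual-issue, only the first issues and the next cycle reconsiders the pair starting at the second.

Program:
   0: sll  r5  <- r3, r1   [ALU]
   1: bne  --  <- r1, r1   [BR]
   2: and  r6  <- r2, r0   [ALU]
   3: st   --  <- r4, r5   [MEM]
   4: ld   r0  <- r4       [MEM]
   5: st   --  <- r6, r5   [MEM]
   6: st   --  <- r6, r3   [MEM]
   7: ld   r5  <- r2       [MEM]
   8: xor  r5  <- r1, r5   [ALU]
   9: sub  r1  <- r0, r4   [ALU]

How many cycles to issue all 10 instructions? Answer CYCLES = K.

c0: i0,i1 sll.ALU bne.BR  dual
c1: i2,i3 and.ALU st.MEM  dual
c2: i4 ld.MEM  no-port MEM/MEM
c3: i5 st.MEM  no-port MEM/MEM
c4: i6 st.MEM  no-port MEM/MEM
c5: i7 ld.MEM  RAW+WAW r5
c6: i8,i9 xor.ALU sub.ALU  dual

CYCLES = 7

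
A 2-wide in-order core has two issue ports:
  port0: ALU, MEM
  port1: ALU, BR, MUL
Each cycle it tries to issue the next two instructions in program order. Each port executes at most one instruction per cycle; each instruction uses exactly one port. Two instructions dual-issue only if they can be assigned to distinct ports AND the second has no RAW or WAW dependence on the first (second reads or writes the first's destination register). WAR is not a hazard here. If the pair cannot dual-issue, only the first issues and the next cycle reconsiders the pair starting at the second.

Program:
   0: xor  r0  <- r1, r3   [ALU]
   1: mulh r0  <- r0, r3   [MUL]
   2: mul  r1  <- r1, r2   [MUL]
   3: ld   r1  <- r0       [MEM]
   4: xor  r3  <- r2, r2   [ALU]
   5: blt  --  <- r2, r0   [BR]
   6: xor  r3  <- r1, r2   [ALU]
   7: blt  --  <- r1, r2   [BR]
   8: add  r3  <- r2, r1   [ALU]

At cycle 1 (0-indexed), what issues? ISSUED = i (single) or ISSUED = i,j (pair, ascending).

[0] i0  xor.ALU  -- RAW+WAW r0
[1] i1  mulh.MUL  -- no-port MUL/MUL
[2] i2  mul.MUL  -- WAW r1
[3] i3,i4  ld.MEM/xor.ALU  -- dual
[4] i5,i6  blt.BR/xor.ALU  -- dual
[5] i7,i8  blt.BR/add.ALU  -- dual

ISSUED = 1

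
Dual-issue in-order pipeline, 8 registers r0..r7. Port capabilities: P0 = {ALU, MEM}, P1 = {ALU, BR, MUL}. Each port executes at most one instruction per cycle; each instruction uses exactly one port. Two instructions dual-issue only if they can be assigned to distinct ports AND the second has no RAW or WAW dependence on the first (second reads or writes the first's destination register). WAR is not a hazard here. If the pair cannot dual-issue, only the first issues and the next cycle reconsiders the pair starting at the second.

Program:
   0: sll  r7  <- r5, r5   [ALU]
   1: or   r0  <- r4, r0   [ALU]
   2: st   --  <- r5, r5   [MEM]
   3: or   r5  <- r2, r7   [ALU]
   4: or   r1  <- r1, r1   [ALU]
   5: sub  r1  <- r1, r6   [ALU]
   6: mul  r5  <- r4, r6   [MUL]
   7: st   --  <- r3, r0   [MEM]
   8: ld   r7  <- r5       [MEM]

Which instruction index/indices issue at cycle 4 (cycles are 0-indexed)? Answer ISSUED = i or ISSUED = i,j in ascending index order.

  cy0 -> i0&i1 (sll or) pair
  cy1 -> i2&i3 (st or) pair
  cy2 -> i4 (or) RAW+WAW r1
  cy3 -> i5&i6 (sub mul) pair
  cy4 -> i7 (st) no-port MEM/MEM
  cy5 -> i8 (ld) tail

ISSUED = 7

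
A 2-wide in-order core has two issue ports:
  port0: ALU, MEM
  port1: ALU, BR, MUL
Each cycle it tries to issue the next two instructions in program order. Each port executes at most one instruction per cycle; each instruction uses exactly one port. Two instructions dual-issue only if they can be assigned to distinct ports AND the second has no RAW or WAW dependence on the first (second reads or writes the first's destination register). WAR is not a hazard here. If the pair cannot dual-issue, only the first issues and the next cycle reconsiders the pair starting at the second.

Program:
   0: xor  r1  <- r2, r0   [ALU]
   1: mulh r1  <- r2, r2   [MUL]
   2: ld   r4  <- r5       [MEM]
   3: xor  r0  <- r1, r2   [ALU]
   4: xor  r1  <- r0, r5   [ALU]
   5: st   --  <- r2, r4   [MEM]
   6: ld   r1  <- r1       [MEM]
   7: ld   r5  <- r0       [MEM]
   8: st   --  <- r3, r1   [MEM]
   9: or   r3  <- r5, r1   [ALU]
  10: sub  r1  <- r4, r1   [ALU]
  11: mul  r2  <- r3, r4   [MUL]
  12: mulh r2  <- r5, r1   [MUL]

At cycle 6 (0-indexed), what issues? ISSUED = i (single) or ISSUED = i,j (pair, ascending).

c0: i0 xor  WAW r1
c1: i1,i2 mulh/ld  2-wide
c2: i3 xor  RAW r0
c3: i4,i5 xor/st  2-wide
c4: i6 ld  no-port MEM/MEM
c5: i7 ld  no-port MEM/MEM
c6: i8,i9 st/or  2-wide
c7: i10,i11 sub/mul  2-wide
c8: i12 mulh  tail

ISSUED = 8,9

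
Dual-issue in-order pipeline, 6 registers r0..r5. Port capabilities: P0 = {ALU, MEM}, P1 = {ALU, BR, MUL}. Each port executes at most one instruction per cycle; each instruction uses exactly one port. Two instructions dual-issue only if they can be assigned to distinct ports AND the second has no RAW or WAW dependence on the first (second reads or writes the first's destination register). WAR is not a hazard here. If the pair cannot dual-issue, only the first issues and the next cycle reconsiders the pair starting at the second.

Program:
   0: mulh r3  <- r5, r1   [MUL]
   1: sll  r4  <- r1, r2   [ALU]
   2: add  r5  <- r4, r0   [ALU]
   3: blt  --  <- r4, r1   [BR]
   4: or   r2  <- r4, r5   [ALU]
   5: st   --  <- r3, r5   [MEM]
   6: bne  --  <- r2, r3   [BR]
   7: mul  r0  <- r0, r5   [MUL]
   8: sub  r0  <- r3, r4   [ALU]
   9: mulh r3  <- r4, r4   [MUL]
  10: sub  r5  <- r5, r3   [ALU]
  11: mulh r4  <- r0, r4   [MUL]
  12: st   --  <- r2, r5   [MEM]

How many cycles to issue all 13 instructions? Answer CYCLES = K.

c0: i0,i1 mulh;sll  dual
c1: i2,i3 add;blt  dual
c2: i4,i5 or;st  dual
c3: i6 bne  no-port BR/MUL
c4: i7 mul  WAW r0
c5: i8,i9 sub;mulh  dual
c6: i10,i11 sub;mulh  dual
c7: i12 st  tail

CYCLES = 8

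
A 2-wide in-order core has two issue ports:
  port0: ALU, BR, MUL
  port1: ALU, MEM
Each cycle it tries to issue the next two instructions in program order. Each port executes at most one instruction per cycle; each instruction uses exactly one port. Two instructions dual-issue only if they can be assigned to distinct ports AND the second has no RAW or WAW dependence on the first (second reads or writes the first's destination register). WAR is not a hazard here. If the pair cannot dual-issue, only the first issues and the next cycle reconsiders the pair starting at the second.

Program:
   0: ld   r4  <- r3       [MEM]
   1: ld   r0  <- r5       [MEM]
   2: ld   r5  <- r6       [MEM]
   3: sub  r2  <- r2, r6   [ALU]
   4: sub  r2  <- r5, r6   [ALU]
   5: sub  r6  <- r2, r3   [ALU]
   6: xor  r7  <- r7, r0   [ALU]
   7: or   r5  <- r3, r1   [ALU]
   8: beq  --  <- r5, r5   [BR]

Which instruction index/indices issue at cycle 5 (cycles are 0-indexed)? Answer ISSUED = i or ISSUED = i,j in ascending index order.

#0 head=0: ld i0 no-port MEM/MEM
#1 head=1: ld i1 no-port MEM/MEM
#2 head=2: ld/sub i2+i3 dual
#3 head=4: sub i4 RAW r2
#4 head=5: sub/xor i5+i6 dual
#5 head=7: or i7 RAW r5
#6 head=8: beq i8 tail

ISSUED = 7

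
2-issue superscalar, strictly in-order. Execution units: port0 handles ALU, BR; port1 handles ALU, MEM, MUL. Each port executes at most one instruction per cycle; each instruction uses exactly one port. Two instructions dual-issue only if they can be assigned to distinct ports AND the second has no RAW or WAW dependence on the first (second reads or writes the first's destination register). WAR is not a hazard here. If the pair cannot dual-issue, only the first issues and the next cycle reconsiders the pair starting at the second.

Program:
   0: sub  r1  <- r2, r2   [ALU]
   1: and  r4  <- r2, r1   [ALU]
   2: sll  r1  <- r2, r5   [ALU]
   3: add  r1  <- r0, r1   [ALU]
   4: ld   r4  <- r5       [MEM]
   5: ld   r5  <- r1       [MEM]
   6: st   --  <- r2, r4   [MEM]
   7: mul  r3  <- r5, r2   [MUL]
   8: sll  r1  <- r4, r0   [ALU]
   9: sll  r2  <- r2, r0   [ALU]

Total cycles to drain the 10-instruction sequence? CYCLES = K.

[0] i0  sub  -- RAW r1
[1] i1&i2  and;sll  -- dual
[2] i3&i4  add;ld  -- dual
[3] i5  ld  -- no-port MEM/MEM
[4] i6  st  -- no-port MEM/MUL
[5] i7&i8  mul;sll  -- dual
[6] i9  sll  -- tail

CYCLES = 7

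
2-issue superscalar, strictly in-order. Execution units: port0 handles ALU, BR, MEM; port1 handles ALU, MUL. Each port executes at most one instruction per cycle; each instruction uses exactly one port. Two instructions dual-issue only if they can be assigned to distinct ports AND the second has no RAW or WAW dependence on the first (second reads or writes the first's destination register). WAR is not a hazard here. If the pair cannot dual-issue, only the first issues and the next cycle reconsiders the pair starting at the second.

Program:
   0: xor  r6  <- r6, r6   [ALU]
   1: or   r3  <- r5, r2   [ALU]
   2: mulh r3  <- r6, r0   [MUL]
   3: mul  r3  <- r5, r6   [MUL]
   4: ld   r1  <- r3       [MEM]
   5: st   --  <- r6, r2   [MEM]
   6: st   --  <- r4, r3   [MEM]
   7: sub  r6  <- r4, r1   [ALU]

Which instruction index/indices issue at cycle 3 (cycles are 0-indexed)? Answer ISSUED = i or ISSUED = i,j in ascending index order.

ISSUED = 4

#0 head=0: xor;or i0,i1 dual
#1 head=2: mulh i2 no-port MUL/MUL
#2 head=3: mul i3 RAW r3
#3 head=4: ld i4 no-port MEM/MEM
#4 head=5: st i5 no-port MEM/MEM
#5 head=6: st;sub i6,i7 dual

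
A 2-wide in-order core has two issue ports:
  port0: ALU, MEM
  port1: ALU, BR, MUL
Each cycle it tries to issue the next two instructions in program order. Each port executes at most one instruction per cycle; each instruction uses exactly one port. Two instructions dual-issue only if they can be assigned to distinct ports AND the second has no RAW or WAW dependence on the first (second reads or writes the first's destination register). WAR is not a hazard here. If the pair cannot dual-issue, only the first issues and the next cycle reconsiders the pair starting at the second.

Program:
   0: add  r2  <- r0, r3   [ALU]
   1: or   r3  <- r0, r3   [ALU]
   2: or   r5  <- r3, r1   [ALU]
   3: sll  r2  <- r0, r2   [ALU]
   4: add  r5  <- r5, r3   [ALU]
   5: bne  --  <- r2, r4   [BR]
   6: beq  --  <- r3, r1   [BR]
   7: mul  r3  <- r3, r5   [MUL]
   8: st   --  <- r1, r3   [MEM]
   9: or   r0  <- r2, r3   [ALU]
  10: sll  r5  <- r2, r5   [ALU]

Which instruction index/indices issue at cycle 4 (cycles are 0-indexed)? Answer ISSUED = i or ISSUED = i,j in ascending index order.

ISSUED = 7

0. add.ALU or.ALU @i0+i1  | dual
1. or.ALU sll.ALU @i2+i3  | dual
2. add.ALU bne.BR @i4+i5  | dual
3. beq.BR @i6  | no-port BR/MUL
4. mul.MUL @i7  | RAW r3
5. st.MEM or.ALU @i8+i9  | dual
6. sll.ALU @i10  | tail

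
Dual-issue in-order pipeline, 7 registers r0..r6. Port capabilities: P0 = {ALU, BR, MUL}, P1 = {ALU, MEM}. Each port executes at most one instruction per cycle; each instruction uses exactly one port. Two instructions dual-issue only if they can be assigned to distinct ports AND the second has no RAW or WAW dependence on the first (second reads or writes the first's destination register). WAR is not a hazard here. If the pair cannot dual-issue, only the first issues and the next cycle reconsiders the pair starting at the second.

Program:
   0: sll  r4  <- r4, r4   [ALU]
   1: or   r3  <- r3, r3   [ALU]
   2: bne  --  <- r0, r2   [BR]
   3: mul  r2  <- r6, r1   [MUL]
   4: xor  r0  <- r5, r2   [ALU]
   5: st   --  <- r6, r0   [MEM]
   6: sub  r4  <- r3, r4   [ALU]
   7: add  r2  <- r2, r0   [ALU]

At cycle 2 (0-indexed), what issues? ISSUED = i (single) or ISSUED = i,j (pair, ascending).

c0: i0+i1 sll.ALU;or.ALU  pair
c1: i2 bne.BR  no-port BR/MUL
c2: i3 mul.MUL  RAW r2
c3: i4 xor.ALU  RAW r0
c4: i5+i6 st.MEM;sub.ALU  pair
c5: i7 add.ALU  tail

ISSUED = 3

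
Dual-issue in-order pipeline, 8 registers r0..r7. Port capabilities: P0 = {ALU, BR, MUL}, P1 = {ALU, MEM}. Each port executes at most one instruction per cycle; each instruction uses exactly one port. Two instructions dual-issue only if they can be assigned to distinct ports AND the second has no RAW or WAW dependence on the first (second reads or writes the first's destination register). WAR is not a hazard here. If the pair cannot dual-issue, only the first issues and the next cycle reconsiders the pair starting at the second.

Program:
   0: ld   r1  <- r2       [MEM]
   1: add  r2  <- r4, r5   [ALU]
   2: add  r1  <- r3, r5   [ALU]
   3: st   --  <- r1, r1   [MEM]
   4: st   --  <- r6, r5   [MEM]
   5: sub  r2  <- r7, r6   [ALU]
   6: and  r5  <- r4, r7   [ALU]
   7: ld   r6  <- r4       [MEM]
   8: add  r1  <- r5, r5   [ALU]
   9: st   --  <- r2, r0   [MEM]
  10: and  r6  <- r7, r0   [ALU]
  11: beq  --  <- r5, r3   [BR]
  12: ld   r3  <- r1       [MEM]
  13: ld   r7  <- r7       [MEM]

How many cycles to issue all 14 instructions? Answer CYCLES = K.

  cy0 -> i0&i1 (ld.MEM+add.ALU) pair
  cy1 -> i2 (add.ALU) RAW r1
  cy2 -> i3 (st.MEM) no-port MEM/MEM
  cy3 -> i4&i5 (st.MEM+sub.ALU) pair
  cy4 -> i6&i7 (and.ALU+ld.MEM) pair
  cy5 -> i8&i9 (add.ALU+st.MEM) pair
  cy6 -> i10&i11 (and.ALU+beq.BR) pair
  cy7 -> i12 (ld.MEM) no-port MEM/MEM
  cy8 -> i13 (ld.MEM) tail

CYCLES = 9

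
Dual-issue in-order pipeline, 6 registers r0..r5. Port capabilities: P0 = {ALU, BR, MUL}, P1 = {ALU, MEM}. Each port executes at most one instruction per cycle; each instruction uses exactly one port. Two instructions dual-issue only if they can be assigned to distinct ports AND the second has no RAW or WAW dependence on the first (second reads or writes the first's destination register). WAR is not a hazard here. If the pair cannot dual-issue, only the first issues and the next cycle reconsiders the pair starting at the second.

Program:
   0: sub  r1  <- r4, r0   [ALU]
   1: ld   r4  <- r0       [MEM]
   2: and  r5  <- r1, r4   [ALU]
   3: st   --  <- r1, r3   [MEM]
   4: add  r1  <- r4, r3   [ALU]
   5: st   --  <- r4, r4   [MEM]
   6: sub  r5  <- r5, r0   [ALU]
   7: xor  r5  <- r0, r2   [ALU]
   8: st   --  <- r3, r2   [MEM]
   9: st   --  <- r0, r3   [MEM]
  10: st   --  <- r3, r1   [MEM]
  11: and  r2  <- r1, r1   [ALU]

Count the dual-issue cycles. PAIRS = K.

0. sub.ALU;ld.MEM @i0,i1  | dual
1. and.ALU;st.MEM @i2,i3  | dual
2. add.ALU;st.MEM @i4,i5  | dual
3. sub.ALU @i6  | WAW r5
4. xor.ALU;st.MEM @i7,i8  | dual
5. st.MEM @i9  | no-port MEM/MEM
6. st.MEM;and.ALU @i10,i11  | dual

PAIRS = 5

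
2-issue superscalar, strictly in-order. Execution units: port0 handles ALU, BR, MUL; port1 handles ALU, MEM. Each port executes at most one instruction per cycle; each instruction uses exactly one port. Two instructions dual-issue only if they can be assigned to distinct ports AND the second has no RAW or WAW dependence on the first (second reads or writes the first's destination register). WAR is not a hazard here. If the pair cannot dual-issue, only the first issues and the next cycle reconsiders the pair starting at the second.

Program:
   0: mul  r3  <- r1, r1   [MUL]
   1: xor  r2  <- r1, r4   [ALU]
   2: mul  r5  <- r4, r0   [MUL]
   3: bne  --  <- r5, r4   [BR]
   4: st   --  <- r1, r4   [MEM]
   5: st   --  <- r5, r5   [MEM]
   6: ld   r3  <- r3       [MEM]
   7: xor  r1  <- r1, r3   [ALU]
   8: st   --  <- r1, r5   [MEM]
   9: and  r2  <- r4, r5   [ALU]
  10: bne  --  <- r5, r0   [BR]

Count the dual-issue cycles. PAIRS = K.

c0: i0/i1 mul xor  pair
c1: i2 mul  no-port MUL/BR
c2: i3/i4 bne st  pair
c3: i5 st  no-port MEM/MEM
c4: i6 ld  RAW r3
c5: i7 xor  RAW r1
c6: i8/i9 st and  pair
c7: i10 bne  tail

PAIRS = 3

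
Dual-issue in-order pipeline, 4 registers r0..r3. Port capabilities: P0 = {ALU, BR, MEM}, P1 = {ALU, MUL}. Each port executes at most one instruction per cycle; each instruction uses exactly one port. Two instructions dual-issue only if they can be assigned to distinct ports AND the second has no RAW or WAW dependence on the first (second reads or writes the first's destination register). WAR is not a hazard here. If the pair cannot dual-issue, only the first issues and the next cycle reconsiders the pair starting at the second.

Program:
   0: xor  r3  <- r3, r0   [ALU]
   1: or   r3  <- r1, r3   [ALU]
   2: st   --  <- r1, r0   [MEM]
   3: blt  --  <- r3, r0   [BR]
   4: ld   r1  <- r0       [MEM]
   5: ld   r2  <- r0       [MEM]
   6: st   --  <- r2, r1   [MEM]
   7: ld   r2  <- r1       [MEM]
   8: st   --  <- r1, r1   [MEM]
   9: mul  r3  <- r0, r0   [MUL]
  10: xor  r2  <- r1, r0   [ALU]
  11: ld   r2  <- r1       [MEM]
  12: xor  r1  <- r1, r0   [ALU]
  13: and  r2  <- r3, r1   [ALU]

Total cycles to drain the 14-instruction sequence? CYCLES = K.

#0 head=0: xor.ALU i0 RAW+WAW r3
#1 head=1: or.ALU st.MEM i1&i2 pair
#2 head=3: blt.BR i3 no-port BR/MEM
#3 head=4: ld.MEM i4 no-port MEM/MEM
#4 head=5: ld.MEM i5 no-port MEM/MEM
#5 head=6: st.MEM i6 no-port MEM/MEM
#6 head=7: ld.MEM i7 no-port MEM/MEM
#7 head=8: st.MEM mul.MUL i8&i9 pair
#8 head=10: xor.ALU i10 WAW r2
#9 head=11: ld.MEM xor.ALU i11&i12 pair
#10 head=13: and.ALU i13 tail

CYCLES = 11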